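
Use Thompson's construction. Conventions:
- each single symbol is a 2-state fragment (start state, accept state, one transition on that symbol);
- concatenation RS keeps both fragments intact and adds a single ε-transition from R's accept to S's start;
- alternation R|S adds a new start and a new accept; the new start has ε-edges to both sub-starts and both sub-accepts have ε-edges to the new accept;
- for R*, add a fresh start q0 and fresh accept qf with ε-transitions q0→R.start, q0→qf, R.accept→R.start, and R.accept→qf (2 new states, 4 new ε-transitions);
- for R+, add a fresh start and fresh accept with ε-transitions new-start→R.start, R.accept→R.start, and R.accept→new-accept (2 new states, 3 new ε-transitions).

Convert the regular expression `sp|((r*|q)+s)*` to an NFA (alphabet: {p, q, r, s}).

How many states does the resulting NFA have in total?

20

Bottom-up over the parse tree:
Each of the 5 symbol leaves contributes a 2-state fragment.
  sp : 4 states
  r* : 4 states
  r*|q : 8 states
  (r*|q)+ : 10 states
  (r*|q)+s : 12 states
  ((r*|q)+s)* : 14 states
  sp|((r*|q)+s)* : 20 states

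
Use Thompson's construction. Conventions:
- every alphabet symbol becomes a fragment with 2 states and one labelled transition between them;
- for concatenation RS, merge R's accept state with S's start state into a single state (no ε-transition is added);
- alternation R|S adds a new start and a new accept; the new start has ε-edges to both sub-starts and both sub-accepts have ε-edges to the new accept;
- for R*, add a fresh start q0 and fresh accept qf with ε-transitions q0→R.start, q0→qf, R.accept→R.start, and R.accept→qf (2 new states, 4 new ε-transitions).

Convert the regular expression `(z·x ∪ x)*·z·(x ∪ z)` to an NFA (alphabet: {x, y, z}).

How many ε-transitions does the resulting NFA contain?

Per subexpression:
Each of the 6 symbol leaves contributes 0 ε-transitions.
  z·x → 0 ε-transitions
  z·x ∪ x → 4 ε-transitions
  (z·x ∪ x)* → 8 ε-transitions
  x ∪ z → 4 ε-transitions
  (z·x ∪ x)*·z·(x ∪ z) → 12 ε-transitions

12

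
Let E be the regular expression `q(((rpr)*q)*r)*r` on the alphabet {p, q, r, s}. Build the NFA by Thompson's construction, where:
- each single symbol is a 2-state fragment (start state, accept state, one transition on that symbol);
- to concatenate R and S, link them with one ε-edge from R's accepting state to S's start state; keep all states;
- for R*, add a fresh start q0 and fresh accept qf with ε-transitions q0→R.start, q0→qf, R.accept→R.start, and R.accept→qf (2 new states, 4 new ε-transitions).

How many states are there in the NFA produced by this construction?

20

Bottom-up over the parse tree:
Each of the 7 symbol leaves contributes a 2-state fragment.
  rpr — 6 states
  (rpr)* — 8 states
  (rpr)*q — 10 states
  ((rpr)*q)* — 12 states
  ((rpr)*q)*r — 14 states
  (((rpr)*q)*r)* — 16 states
  q(((rpr)*q)*r)*r — 20 states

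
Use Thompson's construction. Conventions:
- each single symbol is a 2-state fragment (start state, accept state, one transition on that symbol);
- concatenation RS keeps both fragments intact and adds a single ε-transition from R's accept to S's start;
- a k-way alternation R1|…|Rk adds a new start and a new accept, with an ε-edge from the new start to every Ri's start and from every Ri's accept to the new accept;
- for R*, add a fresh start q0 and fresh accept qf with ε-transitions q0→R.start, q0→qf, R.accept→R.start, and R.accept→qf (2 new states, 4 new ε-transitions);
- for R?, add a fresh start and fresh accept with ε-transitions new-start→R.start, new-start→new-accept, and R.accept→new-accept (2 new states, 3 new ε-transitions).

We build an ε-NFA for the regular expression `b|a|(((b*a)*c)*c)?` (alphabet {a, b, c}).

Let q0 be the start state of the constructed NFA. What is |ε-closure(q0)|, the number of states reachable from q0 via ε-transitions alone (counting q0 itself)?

Work bottom-up. For each fragment F, track |ε-closure(F.start)| and whether F's accept lies in that closure (i.e. whether F accepts ε). A single-symbol fragment has closure size 1 and does not accept ε.
  b* → new start has ε-edges to the inner start and to the new accept, so C = 2 + 1 = 3
  b*a → C = 3 + 1 = 4 (closure spills across the concat boundary because the left factor accepts ε)
  (b*a)* → new start has ε-edges to the inner start and to the new accept, so C = 2 + 4 = 6
  (b*a)*c → C = 6 + 1 = 7 (closure spills across the concat boundary because the left factor accepts ε)
  ((b*a)*c)* → new start has ε-edges to the inner start and to the new accept, so C = 2 + 7 = 9
  ((b*a)*c)*c → C = 9 + 1 = 10 (closure spills across the concat boundary because the left factor accepts ε)
  (((b*a)*c)*c)? → new start has ε-edges to the inner start and to the new accept, so C = 2 + 10 = 12
  b|a|(((b*a)*c)*c)? → C = 1 (new start) + (1 + 1 + 12) + 1 (new accept, since some branch ε-reaches its own accept) = 16

16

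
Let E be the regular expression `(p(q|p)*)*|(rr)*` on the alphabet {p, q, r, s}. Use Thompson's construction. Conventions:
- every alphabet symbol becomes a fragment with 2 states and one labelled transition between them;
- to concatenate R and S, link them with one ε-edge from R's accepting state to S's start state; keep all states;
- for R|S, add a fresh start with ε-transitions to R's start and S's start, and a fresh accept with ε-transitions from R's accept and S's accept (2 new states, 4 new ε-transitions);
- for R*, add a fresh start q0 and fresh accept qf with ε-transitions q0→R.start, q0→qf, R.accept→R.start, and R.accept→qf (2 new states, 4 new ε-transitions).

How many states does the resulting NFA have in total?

Recursing over subexpressions:
Each of the 5 symbol leaves contributes a 2-state fragment.
  q|p : 6 states
  (q|p)* : 8 states
  p(q|p)* : 10 states
  (p(q|p)*)* : 12 states
  rr : 4 states
  (rr)* : 6 states
  (p(q|p)*)*|(rr)* : 20 states

20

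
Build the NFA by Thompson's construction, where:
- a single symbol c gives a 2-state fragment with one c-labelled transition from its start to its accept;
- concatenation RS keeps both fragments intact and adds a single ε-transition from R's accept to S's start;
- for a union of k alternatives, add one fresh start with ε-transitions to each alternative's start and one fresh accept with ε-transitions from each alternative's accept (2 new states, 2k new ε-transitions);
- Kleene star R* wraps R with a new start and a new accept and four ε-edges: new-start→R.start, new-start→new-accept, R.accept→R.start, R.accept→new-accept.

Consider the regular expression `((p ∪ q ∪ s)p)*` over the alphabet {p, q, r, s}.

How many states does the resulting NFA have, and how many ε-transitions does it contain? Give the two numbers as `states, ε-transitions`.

12, 11

By structural recursion:
Each of the 4 symbol leaves contributes 2 states and 0 ε-transitions.
  p ∪ q ∪ s — 8 states, 6 ε-transitions
  (p ∪ q ∪ s)p — 10 states, 7 ε-transitions
  ((p ∪ q ∪ s)p)* — 12 states, 11 ε-transitions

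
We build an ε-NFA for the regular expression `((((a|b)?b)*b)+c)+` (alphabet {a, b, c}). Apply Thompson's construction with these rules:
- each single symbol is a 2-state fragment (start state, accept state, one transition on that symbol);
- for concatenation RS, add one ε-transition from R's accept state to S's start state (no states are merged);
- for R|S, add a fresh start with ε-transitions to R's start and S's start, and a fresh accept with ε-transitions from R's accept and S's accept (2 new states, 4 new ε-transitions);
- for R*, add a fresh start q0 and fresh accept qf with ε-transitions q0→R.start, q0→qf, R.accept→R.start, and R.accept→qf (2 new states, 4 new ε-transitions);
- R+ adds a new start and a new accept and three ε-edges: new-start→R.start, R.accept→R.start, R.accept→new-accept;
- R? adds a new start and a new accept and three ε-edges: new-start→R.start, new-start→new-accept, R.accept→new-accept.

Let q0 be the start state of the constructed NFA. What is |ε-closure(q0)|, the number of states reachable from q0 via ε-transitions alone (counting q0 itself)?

Compute the ε-closure size of each fragment's start state recursively; a symbol fragment's start has no outgoing ε-edge, so its closure is just itself (size 1).
  a|b — new start ε-reaches every alternative's start; none of them accept ε, so the new accept is not reached: |closure| = 1 + 1 + 1 = 3
  (a|b)? — |closure| = 1 (new start) + 3 (body) + 1 (new accept, via ε) = 5
  (a|b)?b — the left operand accepts ε, so the closure extends into the next operand (via the concat ε-link); |closure| = 5 + 1 = 6
  ((a|b)?b)* — the star's fresh start ε-reaches both the body's start and the fresh accept: |closure| = 2 + 6 = 8
  ((a|b)?b)*b — |closure| = 8 + 1 = 9 (closure spills across the concat boundary because the left factor accepts ε)
  (((a|b)?b)*b)+ — |closure| = 1 + 9 = 10 (the body doesn't accept ε, so the new accept is not reached)
  (((a|b)?b)*b)+c — same as the first factor's closure: |closure| = 10
  ((((a|b)?b)*b)+c)+ — |closure| = 1 + 10 = 11 (the body doesn't accept ε, so the new accept is not reached)

11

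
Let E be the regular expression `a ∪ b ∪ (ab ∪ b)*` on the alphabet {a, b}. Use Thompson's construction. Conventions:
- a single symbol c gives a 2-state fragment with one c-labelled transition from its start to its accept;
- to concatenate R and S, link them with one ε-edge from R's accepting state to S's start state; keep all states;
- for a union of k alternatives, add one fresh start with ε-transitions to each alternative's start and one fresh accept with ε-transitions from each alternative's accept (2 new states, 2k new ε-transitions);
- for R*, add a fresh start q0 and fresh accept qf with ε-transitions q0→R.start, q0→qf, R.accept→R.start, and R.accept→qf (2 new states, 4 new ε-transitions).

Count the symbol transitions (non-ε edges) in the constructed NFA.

Per subexpression:
Each of the 5 symbol leaves contributes exactly 1 symbol transition.
  ab → 2 symbol transitions
  ab ∪ b → 3 symbol transitions
  (ab ∪ b)* → 3 symbol transitions
  a ∪ b ∪ (ab ∪ b)* → 5 symbol transitions

5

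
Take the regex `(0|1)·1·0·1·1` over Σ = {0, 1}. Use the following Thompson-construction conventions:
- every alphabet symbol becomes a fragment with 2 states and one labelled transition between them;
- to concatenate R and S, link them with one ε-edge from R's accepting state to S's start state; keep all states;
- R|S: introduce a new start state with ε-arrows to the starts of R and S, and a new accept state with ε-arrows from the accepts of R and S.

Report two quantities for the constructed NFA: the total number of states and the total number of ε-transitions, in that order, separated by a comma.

Recursing over subexpressions:
Each of the 6 symbol leaves contributes 2 states and 0 ε-transitions.
  0|1 : 6 states, 4 ε-transitions
  (0|1)·1·0·1·1 : 14 states, 8 ε-transitions

14, 8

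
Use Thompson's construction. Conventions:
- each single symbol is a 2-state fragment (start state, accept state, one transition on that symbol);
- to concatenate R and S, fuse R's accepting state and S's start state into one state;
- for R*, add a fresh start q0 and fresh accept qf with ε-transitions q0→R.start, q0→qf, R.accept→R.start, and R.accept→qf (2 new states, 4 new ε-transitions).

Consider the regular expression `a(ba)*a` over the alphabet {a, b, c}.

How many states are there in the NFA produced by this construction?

7

By structural recursion:
Each of the 4 symbol leaves contributes a 2-state fragment.
  ba → 3 states
  (ba)* → 5 states
  a(ba)*a → 7 states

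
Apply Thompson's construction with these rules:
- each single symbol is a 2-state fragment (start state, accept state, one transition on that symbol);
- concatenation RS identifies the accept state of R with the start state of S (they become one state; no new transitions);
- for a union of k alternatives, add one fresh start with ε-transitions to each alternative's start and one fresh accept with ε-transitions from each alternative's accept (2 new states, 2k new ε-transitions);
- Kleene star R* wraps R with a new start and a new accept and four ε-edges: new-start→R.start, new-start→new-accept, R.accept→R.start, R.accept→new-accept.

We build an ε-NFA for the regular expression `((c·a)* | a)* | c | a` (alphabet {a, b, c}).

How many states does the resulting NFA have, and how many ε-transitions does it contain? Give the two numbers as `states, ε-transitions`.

17, 18

Per subexpression:
Each of the 5 symbol leaves contributes 2 states and 0 ε-transitions.
  c·a → 3 states, 0 ε-transitions
  (c·a)* → 5 states, 4 ε-transitions
  (c·a)* | a → 9 states, 8 ε-transitions
  ((c·a)* | a)* → 11 states, 12 ε-transitions
  ((c·a)* | a)* | c | a → 17 states, 18 ε-transitions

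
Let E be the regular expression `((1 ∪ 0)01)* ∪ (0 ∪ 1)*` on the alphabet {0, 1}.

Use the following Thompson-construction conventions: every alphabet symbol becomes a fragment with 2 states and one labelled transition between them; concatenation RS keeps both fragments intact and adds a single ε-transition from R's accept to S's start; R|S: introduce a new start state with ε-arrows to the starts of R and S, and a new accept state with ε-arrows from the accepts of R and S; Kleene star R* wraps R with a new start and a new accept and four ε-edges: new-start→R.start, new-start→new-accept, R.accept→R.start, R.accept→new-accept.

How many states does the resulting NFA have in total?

22

Building bottom-up:
Each of the 6 symbol leaves contributes a 2-state fragment.
  1 ∪ 0 : 6 states
  (1 ∪ 0)01 : 10 states
  ((1 ∪ 0)01)* : 12 states
  0 ∪ 1 : 6 states
  (0 ∪ 1)* : 8 states
  ((1 ∪ 0)01)* ∪ (0 ∪ 1)* : 22 states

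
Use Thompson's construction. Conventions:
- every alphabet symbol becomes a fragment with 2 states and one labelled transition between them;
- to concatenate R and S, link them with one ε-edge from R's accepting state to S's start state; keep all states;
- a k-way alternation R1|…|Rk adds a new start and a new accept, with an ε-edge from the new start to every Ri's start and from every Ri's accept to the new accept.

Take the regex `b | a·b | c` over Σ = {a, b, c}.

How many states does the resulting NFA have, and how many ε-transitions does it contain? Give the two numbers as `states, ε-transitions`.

Bottom-up over the parse tree:
Each of the 4 symbol leaves contributes 2 states and 0 ε-transitions.
  a·b = 4 states, 1 ε-transition
  b | a·b | c = 10 states, 7 ε-transitions

10, 7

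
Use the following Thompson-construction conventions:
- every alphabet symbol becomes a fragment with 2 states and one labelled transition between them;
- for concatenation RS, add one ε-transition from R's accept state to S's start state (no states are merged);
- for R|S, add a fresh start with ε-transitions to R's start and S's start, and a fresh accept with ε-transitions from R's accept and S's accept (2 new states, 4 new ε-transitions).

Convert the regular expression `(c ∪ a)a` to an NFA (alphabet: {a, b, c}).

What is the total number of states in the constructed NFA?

8

Bottom-up over the parse tree:
Each of the 3 symbol leaves contributes a 2-state fragment.
  c ∪ a : 6 states
  (c ∪ a)a : 8 states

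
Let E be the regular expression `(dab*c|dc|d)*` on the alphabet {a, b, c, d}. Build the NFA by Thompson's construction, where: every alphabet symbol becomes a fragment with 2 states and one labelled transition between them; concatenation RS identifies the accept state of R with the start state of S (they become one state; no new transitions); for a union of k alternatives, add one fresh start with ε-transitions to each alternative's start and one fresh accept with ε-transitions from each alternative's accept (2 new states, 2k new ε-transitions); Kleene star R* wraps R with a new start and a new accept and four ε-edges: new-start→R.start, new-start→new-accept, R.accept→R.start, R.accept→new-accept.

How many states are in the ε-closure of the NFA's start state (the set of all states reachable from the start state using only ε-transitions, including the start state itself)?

6

Work bottom-up. For each fragment F, track |ε-closure(F.start)| and whether F's accept lies in that closure (i.e. whether F accepts ε). A single-symbol fragment has closure size 1 and does not accept ε.
  b* : |ε-closure| = 1 (new start) + 1 (body) + 1 (new accept) = 3
  dab*c : same as the first factor's closure: |ε-closure| = 1
  dc : same as the first factor's closure: |ε-closure| = 1
  dab*c|dc|d : |ε-closure| = 1 + 1 + 1 + 1 = 4 (the new accept is not ε-reachable since no branch accepts ε)
  (dab*c|dc|d)* : |ε-closure| = 1 (new start) + 4 (body) + 1 (new accept) = 6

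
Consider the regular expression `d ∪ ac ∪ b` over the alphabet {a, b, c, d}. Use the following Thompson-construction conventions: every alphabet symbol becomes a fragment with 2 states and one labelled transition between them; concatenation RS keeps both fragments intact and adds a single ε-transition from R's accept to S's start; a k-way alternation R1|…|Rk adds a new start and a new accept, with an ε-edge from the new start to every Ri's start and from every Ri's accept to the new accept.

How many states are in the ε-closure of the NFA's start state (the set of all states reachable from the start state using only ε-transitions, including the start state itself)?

4

Compute the ε-closure size of each fragment's start state recursively; a symbol fragment's start has no outgoing ε-edge, so its closure is just itself (size 1).
  ac → same as the first factor's closure: C = 1
  d ∪ ac ∪ b → new start ε-reaches every alternative's start; none of them accept ε, so the new accept is not reached: C = 1 + 1 + 1 + 1 = 4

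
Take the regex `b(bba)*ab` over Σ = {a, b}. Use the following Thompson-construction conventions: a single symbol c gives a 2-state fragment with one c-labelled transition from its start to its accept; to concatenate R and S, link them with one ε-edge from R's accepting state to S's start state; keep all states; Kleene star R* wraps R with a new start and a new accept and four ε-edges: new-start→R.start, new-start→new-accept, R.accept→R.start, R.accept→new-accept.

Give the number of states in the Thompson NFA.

14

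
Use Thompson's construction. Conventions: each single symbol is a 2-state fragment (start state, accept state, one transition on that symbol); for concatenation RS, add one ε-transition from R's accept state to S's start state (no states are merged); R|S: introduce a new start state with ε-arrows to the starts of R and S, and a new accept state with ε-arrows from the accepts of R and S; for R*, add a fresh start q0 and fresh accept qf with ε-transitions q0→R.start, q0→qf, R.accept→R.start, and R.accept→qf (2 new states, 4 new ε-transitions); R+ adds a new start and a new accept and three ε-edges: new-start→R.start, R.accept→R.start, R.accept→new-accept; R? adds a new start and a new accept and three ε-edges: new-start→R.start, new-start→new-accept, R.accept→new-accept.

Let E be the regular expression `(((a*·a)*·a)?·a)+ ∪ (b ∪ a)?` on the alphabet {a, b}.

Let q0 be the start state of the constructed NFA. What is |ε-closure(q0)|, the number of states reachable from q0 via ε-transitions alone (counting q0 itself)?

Work bottom-up. For each fragment F, track |ε-closure(F.start)| and whether F's accept lies in that closure (i.e. whether F accepts ε). A single-symbol fragment has closure size 1 and does not accept ε.
  a* — new start has ε-edges to the inner start and to the new accept, so |closure| = 2 + 1 = 3
  a*·a — |closure| = 3 + 1 = 4 (closure spills across the concat boundary because the left factor accepts ε)
  (a*·a)* — new start has ε-edges to the inner start and to the new accept, so |closure| = 2 + 4 = 6
  (a*·a)*·a — the left operand accepts ε, so the closure extends into the next operand (via the concat ε-link); |closure| = 6 + 1 = 7
  ((a*·a)*·a)? — |closure| = 1 (new start) + 7 (body) + 1 (new accept, via ε) = 9
  ((a*·a)*·a)?·a — |closure| = 9 + 1 = 10 (closure spills across the concat boundary because the left factor accepts ε)
  (((a*·a)*·a)?·a)+ — new start ε-reaches only the body's start; the new accept needs a symbol first: |closure| = 1 + 10 = 11
  b ∪ a — new start ε-reaches every alternative's start; none of them accept ε, so the new accept is not reached: |closure| = 1 + 1 + 1 = 3
  (b ∪ a)? — |closure| = 1 (new start) + 3 (body) + 1 (new accept, via ε) = 5
  (((a*·a)*·a)?·a)+ ∪ (b ∪ a)? — new start ε-reaches every alternative's start; at least one alternative accepts ε, so the union's new accept is reached too: |closure| = 1 + 11 + 5 + 1 = 18

18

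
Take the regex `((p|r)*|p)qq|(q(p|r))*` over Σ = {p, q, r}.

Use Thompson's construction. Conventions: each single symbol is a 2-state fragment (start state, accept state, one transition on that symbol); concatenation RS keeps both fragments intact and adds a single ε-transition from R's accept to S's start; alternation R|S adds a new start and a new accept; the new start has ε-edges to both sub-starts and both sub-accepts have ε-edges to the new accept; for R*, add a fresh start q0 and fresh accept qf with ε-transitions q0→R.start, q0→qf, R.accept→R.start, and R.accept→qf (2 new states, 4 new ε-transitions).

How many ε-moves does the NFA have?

27

Recursing over subexpressions:
Each of the 8 symbol leaves contributes 0 ε-transitions.
  p|r = 4 ε-transitions
  (p|r)* = 8 ε-transitions
  (p|r)*|p = 12 ε-transitions
  ((p|r)*|p)qq = 14 ε-transitions
  p|r = 4 ε-transitions
  q(p|r) = 5 ε-transitions
  (q(p|r))* = 9 ε-transitions
  ((p|r)*|p)qq|(q(p|r))* = 27 ε-transitions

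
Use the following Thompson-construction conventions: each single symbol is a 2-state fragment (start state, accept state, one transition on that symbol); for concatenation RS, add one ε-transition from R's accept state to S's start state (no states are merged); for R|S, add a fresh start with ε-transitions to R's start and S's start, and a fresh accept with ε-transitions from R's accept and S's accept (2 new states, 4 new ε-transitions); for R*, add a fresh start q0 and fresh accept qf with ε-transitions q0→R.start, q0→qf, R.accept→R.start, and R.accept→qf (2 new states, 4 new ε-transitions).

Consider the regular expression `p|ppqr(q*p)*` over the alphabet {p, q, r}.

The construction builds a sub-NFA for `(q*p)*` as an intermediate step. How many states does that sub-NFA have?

8

Fragment for `(q*p)*`:
Each of the 2 symbol leaves contributes a 2-state fragment.
  q* — 4 states
  q*p — 6 states
  (q*p)* — 8 states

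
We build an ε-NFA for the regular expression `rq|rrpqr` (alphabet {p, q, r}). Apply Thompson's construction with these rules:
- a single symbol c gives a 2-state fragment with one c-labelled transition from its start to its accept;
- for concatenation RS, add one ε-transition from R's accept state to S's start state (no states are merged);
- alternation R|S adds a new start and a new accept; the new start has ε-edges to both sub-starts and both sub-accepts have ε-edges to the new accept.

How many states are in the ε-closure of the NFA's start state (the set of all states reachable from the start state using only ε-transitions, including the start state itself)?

Let C(F) = |ε-closure(F.start)| within fragment F, and note whether F accepts ε. Symbol fragments have C = 1 and do not accept ε. Then:
  rq : same as the first factor's closure: |closure| = 1
  rrpqr : same as the first factor's closure: |closure| = 1
  rq|rrpqr : new start ε-reaches every alternative's start; none of them accept ε, so the new accept is not reached: |closure| = 1 + 1 + 1 = 3

3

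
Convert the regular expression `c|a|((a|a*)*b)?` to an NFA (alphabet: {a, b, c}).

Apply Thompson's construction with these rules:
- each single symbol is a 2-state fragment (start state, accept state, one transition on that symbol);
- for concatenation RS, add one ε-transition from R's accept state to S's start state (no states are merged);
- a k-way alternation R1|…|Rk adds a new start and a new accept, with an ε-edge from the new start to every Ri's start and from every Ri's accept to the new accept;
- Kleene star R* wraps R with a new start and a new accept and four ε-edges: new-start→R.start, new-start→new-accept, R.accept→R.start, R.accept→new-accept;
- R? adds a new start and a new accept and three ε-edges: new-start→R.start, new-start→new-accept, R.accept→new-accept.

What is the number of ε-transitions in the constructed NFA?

Recursing over subexpressions:
Each of the 5 symbol leaves contributes 0 ε-transitions.
  a* : 4 ε-transitions
  a|a* : 8 ε-transitions
  (a|a*)* : 12 ε-transitions
  (a|a*)*b : 13 ε-transitions
  ((a|a*)*b)? : 16 ε-transitions
  c|a|((a|a*)*b)? : 22 ε-transitions

22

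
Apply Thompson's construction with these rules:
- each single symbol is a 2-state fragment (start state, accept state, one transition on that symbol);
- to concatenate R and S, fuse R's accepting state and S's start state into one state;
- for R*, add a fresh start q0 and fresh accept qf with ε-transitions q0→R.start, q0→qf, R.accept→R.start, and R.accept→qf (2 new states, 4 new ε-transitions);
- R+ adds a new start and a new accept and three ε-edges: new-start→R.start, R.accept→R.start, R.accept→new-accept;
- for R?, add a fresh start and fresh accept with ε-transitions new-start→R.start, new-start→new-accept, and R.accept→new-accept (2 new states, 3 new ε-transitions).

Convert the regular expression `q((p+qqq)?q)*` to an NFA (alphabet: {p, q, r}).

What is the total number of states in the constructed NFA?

13

Per subexpression:
Each of the 6 symbol leaves contributes a 2-state fragment.
  p+ : 4 states
  p+qqq : 7 states
  (p+qqq)? : 9 states
  (p+qqq)?q : 10 states
  ((p+qqq)?q)* : 12 states
  q((p+qqq)?q)* : 13 states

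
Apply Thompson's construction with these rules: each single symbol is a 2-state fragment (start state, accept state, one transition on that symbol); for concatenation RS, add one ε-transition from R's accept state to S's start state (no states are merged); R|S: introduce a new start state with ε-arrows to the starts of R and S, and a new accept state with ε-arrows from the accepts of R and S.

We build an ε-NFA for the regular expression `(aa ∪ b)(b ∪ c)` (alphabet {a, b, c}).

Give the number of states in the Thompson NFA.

By structural recursion:
Each of the 5 symbol leaves contributes a 2-state fragment.
  aa — 4 states
  aa ∪ b — 8 states
  b ∪ c — 6 states
  (aa ∪ b)(b ∪ c) — 14 states

14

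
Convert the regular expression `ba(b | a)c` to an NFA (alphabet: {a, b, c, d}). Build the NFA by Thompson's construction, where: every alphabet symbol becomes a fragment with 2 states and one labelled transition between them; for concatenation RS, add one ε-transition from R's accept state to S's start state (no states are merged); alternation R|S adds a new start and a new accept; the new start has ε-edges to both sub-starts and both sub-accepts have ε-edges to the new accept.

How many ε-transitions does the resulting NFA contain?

7

By structural recursion:
Each of the 5 symbol leaves contributes 0 ε-transitions.
  b | a : 4 ε-transitions
  ba(b | a)c : 7 ε-transitions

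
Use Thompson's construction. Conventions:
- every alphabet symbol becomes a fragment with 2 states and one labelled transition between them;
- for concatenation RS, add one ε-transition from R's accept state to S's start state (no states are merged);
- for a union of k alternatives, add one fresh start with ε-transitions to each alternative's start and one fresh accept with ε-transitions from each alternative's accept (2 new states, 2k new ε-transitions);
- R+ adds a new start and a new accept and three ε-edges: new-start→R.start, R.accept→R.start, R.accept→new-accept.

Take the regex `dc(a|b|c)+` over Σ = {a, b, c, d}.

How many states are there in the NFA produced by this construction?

14

Per subexpression:
Each of the 5 symbol leaves contributes a 2-state fragment.
  a|b|c : 8 states
  (a|b|c)+ : 10 states
  dc(a|b|c)+ : 14 states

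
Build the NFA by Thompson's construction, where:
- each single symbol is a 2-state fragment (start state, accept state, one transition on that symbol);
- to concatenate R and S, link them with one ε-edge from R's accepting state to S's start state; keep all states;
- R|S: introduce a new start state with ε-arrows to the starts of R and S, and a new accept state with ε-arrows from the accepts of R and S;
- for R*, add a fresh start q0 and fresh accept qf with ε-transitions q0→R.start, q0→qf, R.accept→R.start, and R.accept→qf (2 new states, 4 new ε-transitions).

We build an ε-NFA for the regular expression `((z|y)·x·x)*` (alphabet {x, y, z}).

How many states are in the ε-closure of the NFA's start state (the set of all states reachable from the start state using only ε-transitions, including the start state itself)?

Work bottom-up. For each fragment F, track |ε-closure(F.start)| and whether F's accept lies in that closure (i.e. whether F accepts ε). A single-symbol fragment has closure size 1 and does not accept ε.
  z|y → new start ε-reaches every alternative's start; none of them accept ε, so the new accept is not reached: |closure| = 1 + 1 + 1 = 3
  (z|y)·x·x → |closure| equals the left operand's closure size = 3 (its accept is not ε-reachable, so the closure stops there)
  ((z|y)·x·x)* → new start has ε-edges to the inner start and to the new accept, so |closure| = 2 + 3 = 5

5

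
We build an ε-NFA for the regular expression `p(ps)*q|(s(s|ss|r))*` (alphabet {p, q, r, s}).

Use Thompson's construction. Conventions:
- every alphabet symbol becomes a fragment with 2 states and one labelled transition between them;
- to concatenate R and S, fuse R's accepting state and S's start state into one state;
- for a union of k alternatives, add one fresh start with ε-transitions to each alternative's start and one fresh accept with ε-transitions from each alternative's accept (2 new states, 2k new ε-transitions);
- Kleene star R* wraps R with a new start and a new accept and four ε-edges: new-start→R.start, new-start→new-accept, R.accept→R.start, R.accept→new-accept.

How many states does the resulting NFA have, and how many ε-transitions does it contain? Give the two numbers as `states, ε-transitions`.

21, 18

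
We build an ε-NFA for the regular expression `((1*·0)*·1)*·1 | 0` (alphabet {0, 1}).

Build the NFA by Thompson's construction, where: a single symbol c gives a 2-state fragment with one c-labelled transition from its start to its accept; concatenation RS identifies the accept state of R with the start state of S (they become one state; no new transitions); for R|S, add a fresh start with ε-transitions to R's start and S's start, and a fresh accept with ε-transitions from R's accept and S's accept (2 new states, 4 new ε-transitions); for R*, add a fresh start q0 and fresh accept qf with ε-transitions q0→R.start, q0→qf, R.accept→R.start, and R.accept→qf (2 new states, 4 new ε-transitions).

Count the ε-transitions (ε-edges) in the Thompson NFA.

16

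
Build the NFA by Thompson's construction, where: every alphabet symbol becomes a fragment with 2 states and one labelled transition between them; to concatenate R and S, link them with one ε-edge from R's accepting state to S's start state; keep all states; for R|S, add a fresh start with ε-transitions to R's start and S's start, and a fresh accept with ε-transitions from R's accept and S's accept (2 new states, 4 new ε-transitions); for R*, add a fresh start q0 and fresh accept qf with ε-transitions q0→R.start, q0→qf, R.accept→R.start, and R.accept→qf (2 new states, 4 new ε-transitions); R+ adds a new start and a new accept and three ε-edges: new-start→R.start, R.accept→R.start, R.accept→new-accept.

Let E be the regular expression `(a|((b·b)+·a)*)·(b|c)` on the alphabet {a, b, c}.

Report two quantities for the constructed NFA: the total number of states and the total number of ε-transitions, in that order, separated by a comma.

20, 18

By structural recursion:
Each of the 6 symbol leaves contributes 2 states and 0 ε-transitions.
  b·b = 4 states, 1 ε-transition
  (b·b)+ = 6 states, 4 ε-transitions
  (b·b)+·a = 8 states, 5 ε-transitions
  ((b·b)+·a)* = 10 states, 9 ε-transitions
  a|((b·b)+·a)* = 14 states, 13 ε-transitions
  b|c = 6 states, 4 ε-transitions
  (a|((b·b)+·a)*)·(b|c) = 20 states, 18 ε-transitions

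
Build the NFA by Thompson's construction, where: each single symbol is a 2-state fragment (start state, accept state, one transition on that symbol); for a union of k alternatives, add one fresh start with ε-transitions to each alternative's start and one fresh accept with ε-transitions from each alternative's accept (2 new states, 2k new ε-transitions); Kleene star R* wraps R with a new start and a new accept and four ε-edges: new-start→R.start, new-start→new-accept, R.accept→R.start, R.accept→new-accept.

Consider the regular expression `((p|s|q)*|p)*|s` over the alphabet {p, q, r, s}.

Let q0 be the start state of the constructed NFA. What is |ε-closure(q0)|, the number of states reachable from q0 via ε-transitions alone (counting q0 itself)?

14

Work bottom-up. For each fragment F, track |ε-closure(F.start)| and whether F's accept lies in that closure (i.e. whether F accepts ε). A single-symbol fragment has closure size 1 and does not accept ε.
  p|s|q → |ε-closure| = 1 + 1 + 1 + 1 = 4 (the new accept is not ε-reachable since no branch accepts ε)
  (p|s|q)* → new start has ε-edges to the inner start and to the new accept, so |ε-closure| = 2 + 4 = 6
  (p|s|q)*|p → |ε-closure| = 1 (new start) + (6 + 1) + 1 (new accept, since some branch ε-reaches its own accept) = 9
  ((p|s|q)*|p)* → new start has ε-edges to the inner start and to the new accept, so |ε-closure| = 2 + 9 = 11
  ((p|s|q)*|p)*|s → new start ε-reaches every alternative's start; at least one alternative accepts ε, so the union's new accept is reached too: |ε-closure| = 1 + 11 + 1 + 1 = 14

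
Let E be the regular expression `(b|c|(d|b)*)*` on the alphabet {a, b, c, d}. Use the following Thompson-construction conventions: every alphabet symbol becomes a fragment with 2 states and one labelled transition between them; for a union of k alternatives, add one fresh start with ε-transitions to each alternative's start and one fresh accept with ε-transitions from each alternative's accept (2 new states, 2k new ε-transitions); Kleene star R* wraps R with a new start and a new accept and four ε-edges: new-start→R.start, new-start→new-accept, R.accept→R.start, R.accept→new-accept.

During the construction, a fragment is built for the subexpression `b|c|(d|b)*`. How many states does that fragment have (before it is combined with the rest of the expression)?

14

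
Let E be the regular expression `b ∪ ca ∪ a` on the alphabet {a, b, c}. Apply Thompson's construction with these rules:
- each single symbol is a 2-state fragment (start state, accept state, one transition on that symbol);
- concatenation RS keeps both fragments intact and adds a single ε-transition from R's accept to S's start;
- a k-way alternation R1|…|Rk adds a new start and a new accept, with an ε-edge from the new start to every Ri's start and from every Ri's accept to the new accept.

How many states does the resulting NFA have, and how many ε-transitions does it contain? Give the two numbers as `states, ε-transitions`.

10, 7

Bottom-up over the parse tree:
Each of the 4 symbol leaves contributes 2 states and 0 ε-transitions.
  ca → 4 states, 1 ε-transition
  b ∪ ca ∪ a → 10 states, 7 ε-transitions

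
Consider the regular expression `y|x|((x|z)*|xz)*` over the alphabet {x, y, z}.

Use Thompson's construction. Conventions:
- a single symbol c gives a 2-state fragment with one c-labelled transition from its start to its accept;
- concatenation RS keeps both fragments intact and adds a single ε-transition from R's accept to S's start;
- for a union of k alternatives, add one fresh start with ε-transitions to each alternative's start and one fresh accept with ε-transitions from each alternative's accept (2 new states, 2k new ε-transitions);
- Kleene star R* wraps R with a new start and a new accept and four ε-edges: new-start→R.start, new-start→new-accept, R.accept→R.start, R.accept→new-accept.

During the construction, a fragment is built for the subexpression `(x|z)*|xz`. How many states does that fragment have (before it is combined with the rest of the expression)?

Fragment for `(x|z)*|xz`:
Each of the 4 symbol leaves contributes a 2-state fragment.
  x|z : 6 states
  (x|z)* : 8 states
  xz : 4 states
  (x|z)*|xz : 14 states

14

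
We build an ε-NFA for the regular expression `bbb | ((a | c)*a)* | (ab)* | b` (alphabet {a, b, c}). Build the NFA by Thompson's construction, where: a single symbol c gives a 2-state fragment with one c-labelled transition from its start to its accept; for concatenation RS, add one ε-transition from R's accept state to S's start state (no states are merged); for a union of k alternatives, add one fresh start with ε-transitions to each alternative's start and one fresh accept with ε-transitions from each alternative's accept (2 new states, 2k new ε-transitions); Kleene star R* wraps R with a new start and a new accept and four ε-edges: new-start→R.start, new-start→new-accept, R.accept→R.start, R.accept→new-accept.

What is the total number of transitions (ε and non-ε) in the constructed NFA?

37

Bottom-up over the parse tree:
Each of the 9 symbol leaves contributes 1 transition (1 symbol, 0 ε).
  bbb = 5 transitions (3 symbol, 2 ε)
  a | c = 6 transitions (2 symbol, 4 ε)
  (a | c)* = 10 transitions (2 symbol, 8 ε)
  (a | c)*a = 12 transitions (3 symbol, 9 ε)
  ((a | c)*a)* = 16 transitions (3 symbol, 13 ε)
  ab = 3 transitions (2 symbol, 1 ε)
  (ab)* = 7 transitions (2 symbol, 5 ε)
  bbb | ((a | c)*a)* | (ab)* | b = 37 transitions (9 symbol, 28 ε)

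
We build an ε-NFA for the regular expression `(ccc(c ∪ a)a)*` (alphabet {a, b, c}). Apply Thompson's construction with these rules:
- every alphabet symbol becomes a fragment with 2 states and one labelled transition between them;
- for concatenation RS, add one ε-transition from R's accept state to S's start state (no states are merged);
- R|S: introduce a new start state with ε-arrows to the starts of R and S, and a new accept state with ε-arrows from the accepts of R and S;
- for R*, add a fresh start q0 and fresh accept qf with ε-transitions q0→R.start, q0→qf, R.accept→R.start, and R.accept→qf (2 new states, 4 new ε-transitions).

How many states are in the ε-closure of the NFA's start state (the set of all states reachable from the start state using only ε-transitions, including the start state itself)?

3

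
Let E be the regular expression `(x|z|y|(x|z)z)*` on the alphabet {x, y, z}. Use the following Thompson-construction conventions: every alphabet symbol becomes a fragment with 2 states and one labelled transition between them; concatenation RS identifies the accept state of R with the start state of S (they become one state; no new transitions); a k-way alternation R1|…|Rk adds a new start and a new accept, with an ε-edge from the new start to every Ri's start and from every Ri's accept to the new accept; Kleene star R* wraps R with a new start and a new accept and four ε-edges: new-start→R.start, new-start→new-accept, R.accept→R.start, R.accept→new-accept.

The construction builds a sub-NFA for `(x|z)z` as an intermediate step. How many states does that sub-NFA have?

Fragment for `(x|z)z`:
Each of the 3 symbol leaves contributes a 2-state fragment.
  x|z — 6 states
  (x|z)z — 7 states

7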